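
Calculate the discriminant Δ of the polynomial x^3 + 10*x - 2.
Δ = -4108

For a depressed cubic x^3 + p x + q the discriminant is Δ = -4 p^3 - 27 q^2 = -4*(10)^3 - 27*(-2)^2 = -4000 - 108 = -4108.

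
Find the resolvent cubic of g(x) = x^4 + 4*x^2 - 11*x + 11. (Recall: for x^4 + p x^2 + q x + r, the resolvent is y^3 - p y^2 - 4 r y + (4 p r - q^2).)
h(y) = y^3 - 4*y^2 - 44*y + 55

Identify coefficients: p = 4, q = -11, r = 11.
Plug into h(y) = y^3 - p y^2 - 4 r y + (4 p r - q^2):
  h(y) = y^3 - (4) y^2 - 4*(11) y + (4*(4)*(11) - (-11)^2)
       = y^3 + (-4) y^2 + (-44) y + (55).
Simplifying: h(y) = y^3 - 4*y^2 - 44*y + 55.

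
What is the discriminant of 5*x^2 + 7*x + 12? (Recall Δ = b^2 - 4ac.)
Δ = -191

For a quadratic a x^2 + b x + c the discriminant is Δ = b^2 - 4ac = (7)^2 - 4*(5)*(12) = 49 - (240) = -191.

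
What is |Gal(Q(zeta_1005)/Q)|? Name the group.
|Gal(Q(zeta_1005)/Q)| = phi(1005) = 528; group ≅ (Z/1005Z)^* ≅ Z/2Z × Z/4Z × Z/66Z

The n-th cyclotomic polynomial Φ_1005(x) is the minimal polynomial of zeta_1005 over Q and has degree phi(1005) = 528. So Q(zeta_1005) is a degree-528 Galois extension with Galois group (Z/1005Z)^*. By CRT, (Z/1005Z)^* ≅ (Z/3Z)^* × (Z/5Z)^* × (Z/67Z)^*. Each prime-power unit group is (Z/3Z)^* ≅ Z/2Z; (Z/5Z)^* ≅ Z/4Z; (Z/67Z)^* ≅ Z/66Z. Hence Gal(Q(zeta_1005)/Q) ≅ Z/2Z × Z/4Z × Z/66Z.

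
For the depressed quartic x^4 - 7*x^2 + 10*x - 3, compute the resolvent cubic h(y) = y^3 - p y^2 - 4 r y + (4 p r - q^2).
h(y) = y^3 + 7*y^2 + 12*y - 16

Identify coefficients: p = -7, q = 10, r = -3.
Plug into h(y) = y^3 - p y^2 - 4 r y + (4 p r - q^2):
  h(y) = y^3 - (-7) y^2 - 4*(-3) y + (4*(-7)*(-3) - (10)^2)
       = y^3 + (7) y^2 + (12) y + (-16).
Simplifying: h(y) = y^3 + 7*y^2 + 12*y - 16.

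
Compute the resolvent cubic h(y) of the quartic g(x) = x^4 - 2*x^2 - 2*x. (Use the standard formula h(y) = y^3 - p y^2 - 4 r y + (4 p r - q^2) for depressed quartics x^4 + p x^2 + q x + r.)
h(y) = y^3 + 2*y^2 - 4

Identify coefficients: p = -2, q = -2, r = 0.
Plug into h(y) = y^3 - p y^2 - 4 r y + (4 p r - q^2):
  h(y) = y^3 - (-2) y^2 - 4*(0) y + (4*(-2)*(0) - (-2)^2)
       = y^3 + (2) y^2 + (0) y + (-4).
Simplifying: h(y) = y^3 + 2*y^2 - 4.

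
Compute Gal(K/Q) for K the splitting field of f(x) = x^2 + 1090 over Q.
Gal(K/Q) = Z/2Z (cyclic of order 2)

x^2 + 1090 is irreducible over Q since -1090 is not a rational square. The splitting field Q(sqrt(-1090)) has degree 2 over Q, and its unique nontrivial automorphism is sqrt(-1090) ↦ -sqrt(-1090). Hence Gal(Q(sqrt(-1090))/Q) = Z/2Z.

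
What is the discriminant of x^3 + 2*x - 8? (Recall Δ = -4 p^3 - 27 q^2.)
Δ = -1760

For a depressed cubic x^3 + p x + q the discriminant is Δ = -4 p^3 - 27 q^2 = -4*(2)^3 - 27*(-8)^2 = -32 - 1728 = -1760.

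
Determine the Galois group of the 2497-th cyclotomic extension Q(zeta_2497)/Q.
|Gal(Q(zeta_2497)/Q)| = phi(2497) = 2260; group ≅ (Z/2497Z)^* ≅ Z/10Z × Z/226Z

The n-th cyclotomic polynomial Φ_2497(x) is the minimal polynomial of zeta_2497 over Q and has degree phi(2497) = 2260. So Q(zeta_2497) is a degree-2260 Galois extension with Galois group (Z/2497Z)^*. By CRT, (Z/2497Z)^* ≅ (Z/11Z)^* × (Z/227Z)^*. Each prime-power unit group is (Z/11Z)^* ≅ Z/10Z; (Z/227Z)^* ≅ Z/226Z. Hence Gal(Q(zeta_2497)/Q) ≅ Z/10Z × Z/226Z.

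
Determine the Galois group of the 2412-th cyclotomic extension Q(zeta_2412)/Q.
|Gal(Q(zeta_2412)/Q)| = phi(2412) = 792; group ≅ (Z/2412Z)^* ≅ Z/2Z × Z/6Z × Z/66Z

The n-th cyclotomic polynomial Φ_2412(x) is the minimal polynomial of zeta_2412 over Q and has degree phi(2412) = 792. So Q(zeta_2412) is a degree-792 Galois extension with Galois group (Z/2412Z)^*. By CRT, (Z/2412Z)^* ≅ (Z/4Z)^* × (Z/9Z)^* × (Z/67Z)^*. Each prime-power unit group is (Z/4Z)^* ≅ Z/2Z; (Z/9Z)^* ≅ Z/6Z; (Z/67Z)^* ≅ Z/66Z. Hence Gal(Q(zeta_2412)/Q) ≅ Z/2Z × Z/6Z × Z/66Z.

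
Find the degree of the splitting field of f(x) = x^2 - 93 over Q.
[K:Q] = 2

The polynomial x^2 - 93 is irreducible over Q since 93 is not a perfect square. Its splitting field is Q(sqrt(93)), which has degree 2 over Q.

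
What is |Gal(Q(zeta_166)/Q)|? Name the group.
|Gal(Q(zeta_166)/Q)| = phi(166) = 82; group ≅ (Z/166Z)^* ≅ Z/82Z

The n-th cyclotomic polynomial Φ_166(x) is the minimal polynomial of zeta_166 over Q and has degree phi(166) = 82. So Q(zeta_166) is a degree-82 Galois extension with Galois group (Z/166Z)^*. By CRT, (Z/166Z)^* ≅ (Z/2Z)^* × (Z/83Z)^*. Each prime-power unit group is (Z/2Z)^* ≅ trivial group (order 1); (Z/83Z)^* ≅ Z/82Z. Hence Gal(Q(zeta_166)/Q) ≅ Z/82Z.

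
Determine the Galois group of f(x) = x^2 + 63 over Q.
Gal(K/Q) = Z/2Z (cyclic of order 2)

x^2 + 63 is irreducible over Q since -63 is not a rational square. The splitting field Q(sqrt(-63)) has degree 2 over Q, and its unique nontrivial automorphism is sqrt(-63) ↦ -sqrt(-63). Hence Gal(Q(sqrt(-63))/Q) = Z/2Z.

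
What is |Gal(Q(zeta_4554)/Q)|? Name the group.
|Gal(Q(zeta_4554)/Q)| = phi(4554) = 1320; group ≅ (Z/4554Z)^* ≅ Z/6Z × Z/10Z × Z/22Z

The n-th cyclotomic polynomial Φ_4554(x) is the minimal polynomial of zeta_4554 over Q and has degree phi(4554) = 1320. So Q(zeta_4554) is a degree-1320 Galois extension with Galois group (Z/4554Z)^*. By CRT, (Z/4554Z)^* ≅ (Z/2Z)^* × (Z/9Z)^* × (Z/11Z)^* × (Z/23Z)^*. Each prime-power unit group is (Z/2Z)^* ≅ trivial group (order 1); (Z/9Z)^* ≅ Z/6Z; (Z/11Z)^* ≅ Z/10Z; (Z/23Z)^* ≅ Z/22Z. Hence Gal(Q(zeta_4554)/Q) ≅ Z/6Z × Z/10Z × Z/22Z.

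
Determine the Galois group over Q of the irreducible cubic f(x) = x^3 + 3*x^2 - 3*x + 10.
Gal(K/Q) = S_3 (symmetric group of order 6)

Compute the discriminant of x^3 + (3)*x^2 + (-3)*x + (10): Δ = -5211. Since Δ is not a rational square, the Galois group is not contained in A_3; it must be the full S_3 (irreducibility of the cubic rules out anything smaller).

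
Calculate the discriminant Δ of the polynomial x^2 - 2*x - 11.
Δ = 48

For a quadratic a x^2 + b x + c the discriminant is Δ = b^2 - 4ac = (-2)^2 - 4*(1)*(-11) = 4 - (-44) = 48.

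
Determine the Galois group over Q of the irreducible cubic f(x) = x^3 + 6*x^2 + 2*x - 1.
Gal(K/Q) = S_3 (symmetric group of order 6)

Compute the discriminant of x^3 + (6)*x^2 + (2)*x + (-1): Δ = 733. Since Δ is not a rational square, the Galois group is not contained in A_3; it must be the full S_3 (irreducibility of the cubic rules out anything smaller).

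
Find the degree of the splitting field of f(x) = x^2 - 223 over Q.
[K:Q] = 2

The polynomial x^2 - 223 is irreducible over Q since 223 is not a perfect square. Its splitting field is Q(sqrt(223)), which has degree 2 over Q.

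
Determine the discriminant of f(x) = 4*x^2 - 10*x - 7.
Δ = 212

For a quadratic a x^2 + b x + c the discriminant is Δ = b^2 - 4ac = (-10)^2 - 4*(4)*(-7) = 100 - (-112) = 212.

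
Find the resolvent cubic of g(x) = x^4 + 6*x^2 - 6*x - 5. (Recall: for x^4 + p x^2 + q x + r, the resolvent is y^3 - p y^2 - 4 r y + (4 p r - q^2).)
h(y) = y^3 - 6*y^2 + 20*y - 156

Identify coefficients: p = 6, q = -6, r = -5.
Plug into h(y) = y^3 - p y^2 - 4 r y + (4 p r - q^2):
  h(y) = y^3 - (6) y^2 - 4*(-5) y + (4*(6)*(-5) - (-6)^2)
       = y^3 + (-6) y^2 + (20) y + (-156).
Simplifying: h(y) = y^3 - 6*y^2 + 20*y - 156.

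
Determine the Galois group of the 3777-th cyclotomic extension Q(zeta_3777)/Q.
|Gal(Q(zeta_3777)/Q)| = phi(3777) = 2516; group ≅ (Z/3777Z)^* ≅ Z/2Z × Z/1258Z

The n-th cyclotomic polynomial Φ_3777(x) is the minimal polynomial of zeta_3777 over Q and has degree phi(3777) = 2516. So Q(zeta_3777) is a degree-2516 Galois extension with Galois group (Z/3777Z)^*. By CRT, (Z/3777Z)^* ≅ (Z/3Z)^* × (Z/1259Z)^*. Each prime-power unit group is (Z/3Z)^* ≅ Z/2Z; (Z/1259Z)^* ≅ Z/1258Z. Hence Gal(Q(zeta_3777)/Q) ≅ Z/2Z × Z/1258Z.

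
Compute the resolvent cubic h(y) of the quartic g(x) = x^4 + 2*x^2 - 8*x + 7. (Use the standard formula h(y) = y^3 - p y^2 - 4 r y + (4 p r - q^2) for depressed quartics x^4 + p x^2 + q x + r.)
h(y) = y^3 - 2*y^2 - 28*y - 8

Identify coefficients: p = 2, q = -8, r = 7.
Plug into h(y) = y^3 - p y^2 - 4 r y + (4 p r - q^2):
  h(y) = y^3 - (2) y^2 - 4*(7) y + (4*(2)*(7) - (-8)^2)
       = y^3 + (-2) y^2 + (-28) y + (-8).
Simplifying: h(y) = y^3 - 2*y^2 - 28*y - 8.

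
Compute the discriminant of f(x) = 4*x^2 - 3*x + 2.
Δ = -23

For a quadratic a x^2 + b x + c the discriminant is Δ = b^2 - 4ac = (-3)^2 - 4*(4)*(2) = 9 - (32) = -23.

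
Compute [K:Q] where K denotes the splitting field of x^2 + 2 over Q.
[K:Q] = 2

The discriminant of x^2 + (0)*x + (2) is b^2 - 4c = 0 - (8) = -8. Since -8 is not a perfect square in Q, the polynomial is irreducible over Q. Its two roots generate a degree-2 extension, so [K:Q] = 2.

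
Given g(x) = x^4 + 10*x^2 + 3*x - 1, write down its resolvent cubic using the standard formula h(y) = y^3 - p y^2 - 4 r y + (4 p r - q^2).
h(y) = y^3 - 10*y^2 + 4*y - 49

Identify coefficients: p = 10, q = 3, r = -1.
Plug into h(y) = y^3 - p y^2 - 4 r y + (4 p r - q^2):
  h(y) = y^3 - (10) y^2 - 4*(-1) y + (4*(10)*(-1) - (3)^2)
       = y^3 + (-10) y^2 + (4) y + (-49).
Simplifying: h(y) = y^3 - 10*y^2 + 4*y - 49.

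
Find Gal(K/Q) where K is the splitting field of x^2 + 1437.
Gal(K/Q) = Z/2Z (cyclic of order 2)

x^2 + 1437 is irreducible over Q since -1437 is not a rational square. The splitting field Q(sqrt(-1437)) has degree 2 over Q, and its unique nontrivial automorphism is sqrt(-1437) ↦ -sqrt(-1437). Hence Gal(Q(sqrt(-1437))/Q) = Z/2Z.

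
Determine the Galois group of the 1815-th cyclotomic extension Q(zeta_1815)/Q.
|Gal(Q(zeta_1815)/Q)| = phi(1815) = 880; group ≅ (Z/1815Z)^* ≅ Z/2Z × Z/4Z × Z/110Z

The n-th cyclotomic polynomial Φ_1815(x) is the minimal polynomial of zeta_1815 over Q and has degree phi(1815) = 880. So Q(zeta_1815) is a degree-880 Galois extension with Galois group (Z/1815Z)^*. By CRT, (Z/1815Z)^* ≅ (Z/3Z)^* × (Z/5Z)^* × (Z/121Z)^*. Each prime-power unit group is (Z/3Z)^* ≅ Z/2Z; (Z/5Z)^* ≅ Z/4Z; (Z/121Z)^* ≅ Z/110Z. Hence Gal(Q(zeta_1815)/Q) ≅ Z/2Z × Z/4Z × Z/110Z.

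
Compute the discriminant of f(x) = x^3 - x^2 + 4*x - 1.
Δ = -199

For x^3 + a x^2 + b x + c the discriminant is Δ = 18 a b c - 4 a^3 c + a^2 b^2 - 4 b^3 - 27 c^2.
Plug a = -1, b = 4, c = -1:
  18*(-1)*(4)*(-1) - 4*(-1)^3*(-1) + (-1)^2*(4)^2 - 4*(4)^3 - 27*(-1)^2
  = 72 + (-4) + 16 + (-256) + (-27)
  = -199.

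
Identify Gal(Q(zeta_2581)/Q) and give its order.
|Gal(Q(zeta_2581)/Q)| = phi(2581) = 2464; group ≅ (Z/2581Z)^* ≅ Z/28Z × Z/88Z

The n-th cyclotomic polynomial Φ_2581(x) is the minimal polynomial of zeta_2581 over Q and has degree phi(2581) = 2464. So Q(zeta_2581) is a degree-2464 Galois extension with Galois group (Z/2581Z)^*. By CRT, (Z/2581Z)^* ≅ (Z/29Z)^* × (Z/89Z)^*. Each prime-power unit group is (Z/29Z)^* ≅ Z/28Z; (Z/89Z)^* ≅ Z/88Z. Hence Gal(Q(zeta_2581)/Q) ≅ Z/28Z × Z/88Z.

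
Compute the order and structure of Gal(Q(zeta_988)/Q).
|Gal(Q(zeta_988)/Q)| = phi(988) = 432; group ≅ (Z/988Z)^* ≅ Z/2Z × Z/12Z × Z/18Z

The n-th cyclotomic polynomial Φ_988(x) is the minimal polynomial of zeta_988 over Q and has degree phi(988) = 432. So Q(zeta_988) is a degree-432 Galois extension with Galois group (Z/988Z)^*. By CRT, (Z/988Z)^* ≅ (Z/4Z)^* × (Z/13Z)^* × (Z/19Z)^*. Each prime-power unit group is (Z/4Z)^* ≅ Z/2Z; (Z/13Z)^* ≅ Z/12Z; (Z/19Z)^* ≅ Z/18Z. Hence Gal(Q(zeta_988)/Q) ≅ Z/2Z × Z/12Z × Z/18Z.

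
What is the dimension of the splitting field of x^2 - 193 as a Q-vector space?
[K:Q] = 2

The polynomial x^2 - 193 is irreducible over Q since 193 is not a perfect square. Its splitting field is Q(sqrt(193)), which has degree 2 over Q.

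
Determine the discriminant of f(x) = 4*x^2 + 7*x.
Δ = 49

For a quadratic a x^2 + b x + c the discriminant is Δ = b^2 - 4ac = (7)^2 - 4*(4)*(0) = 49 - (0) = 49.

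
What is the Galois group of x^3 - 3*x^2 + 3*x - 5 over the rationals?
Gal(K/Q) = S_3 (symmetric group of order 6)

Compute the discriminant of x^3 + (-3)*x^2 + (3)*x + (-5): Δ = -432. Since Δ is not a rational square, the Galois group is not contained in A_3; it must be the full S_3 (irreducibility of the cubic rules out anything smaller).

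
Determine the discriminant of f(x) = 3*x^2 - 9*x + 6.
Δ = 9

For a quadratic a x^2 + b x + c the discriminant is Δ = b^2 - 4ac = (-9)^2 - 4*(3)*(6) = 81 - (72) = 9.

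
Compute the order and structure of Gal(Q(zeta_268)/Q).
|Gal(Q(zeta_268)/Q)| = phi(268) = 132; group ≅ (Z/268Z)^* ≅ Z/2Z × Z/66Z

The n-th cyclotomic polynomial Φ_268(x) is the minimal polynomial of zeta_268 over Q and has degree phi(268) = 132. So Q(zeta_268) is a degree-132 Galois extension with Galois group (Z/268Z)^*. By CRT, (Z/268Z)^* ≅ (Z/4Z)^* × (Z/67Z)^*. Each prime-power unit group is (Z/4Z)^* ≅ Z/2Z; (Z/67Z)^* ≅ Z/66Z. Hence Gal(Q(zeta_268)/Q) ≅ Z/2Z × Z/66Z.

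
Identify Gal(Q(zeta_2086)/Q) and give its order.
|Gal(Q(zeta_2086)/Q)| = phi(2086) = 888; group ≅ (Z/2086Z)^* ≅ Z/6Z × Z/148Z

The n-th cyclotomic polynomial Φ_2086(x) is the minimal polynomial of zeta_2086 over Q and has degree phi(2086) = 888. So Q(zeta_2086) is a degree-888 Galois extension with Galois group (Z/2086Z)^*. By CRT, (Z/2086Z)^* ≅ (Z/2Z)^* × (Z/7Z)^* × (Z/149Z)^*. Each prime-power unit group is (Z/2Z)^* ≅ trivial group (order 1); (Z/7Z)^* ≅ Z/6Z; (Z/149Z)^* ≅ Z/148Z. Hence Gal(Q(zeta_2086)/Q) ≅ Z/6Z × Z/148Z.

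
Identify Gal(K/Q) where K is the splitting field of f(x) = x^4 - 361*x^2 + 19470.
Gal(K/Q) = V_4 (Klein four-group, Z/2Z × Z/2Z)

f factors as (x^2 - 66)(x^2 - 295), so the splitting field is K = Q(sqrt(66), sqrt(295)). The elements 66, 295, 19470 are all non-squares in Q, so sqrt(66) and sqrt(295) generate independent quadratic extensions. Thus [K:Q] = 4 and Gal(K/Q) is generated by the two order-2 automorphisms sqrt(66) ↦ -sqrt(66) and sqrt(295) ↦ -sqrt(295), giving V_4.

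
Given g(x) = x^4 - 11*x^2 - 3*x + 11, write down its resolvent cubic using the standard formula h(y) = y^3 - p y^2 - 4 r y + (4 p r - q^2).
h(y) = y^3 + 11*y^2 - 44*y - 493

Identify coefficients: p = -11, q = -3, r = 11.
Plug into h(y) = y^3 - p y^2 - 4 r y + (4 p r - q^2):
  h(y) = y^3 - (-11) y^2 - 4*(11) y + (4*(-11)*(11) - (-3)^2)
       = y^3 + (11) y^2 + (-44) y + (-493).
Simplifying: h(y) = y^3 + 11*y^2 - 44*y - 493.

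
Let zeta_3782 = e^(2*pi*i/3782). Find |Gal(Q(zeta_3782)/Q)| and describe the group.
|Gal(Q(zeta_3782)/Q)| = phi(3782) = 1800; group ≅ (Z/3782Z)^* ≅ Z/30Z × Z/60Z

The n-th cyclotomic polynomial Φ_3782(x) is the minimal polynomial of zeta_3782 over Q and has degree phi(3782) = 1800. So Q(zeta_3782) is a degree-1800 Galois extension with Galois group (Z/3782Z)^*. By CRT, (Z/3782Z)^* ≅ (Z/2Z)^* × (Z/31Z)^* × (Z/61Z)^*. Each prime-power unit group is (Z/2Z)^* ≅ trivial group (order 1); (Z/31Z)^* ≅ Z/30Z; (Z/61Z)^* ≅ Z/60Z. Hence Gal(Q(zeta_3782)/Q) ≅ Z/30Z × Z/60Z.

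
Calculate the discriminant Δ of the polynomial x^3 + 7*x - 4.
Δ = -1804

For a depressed cubic x^3 + p x + q the discriminant is Δ = -4 p^3 - 27 q^2 = -4*(7)^3 - 27*(-4)^2 = -1372 - 432 = -1804.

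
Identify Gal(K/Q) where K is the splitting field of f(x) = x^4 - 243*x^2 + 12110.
Gal(K/Q) = V_4 (Klein four-group, Z/2Z × Z/2Z)

f factors as (x^2 - 173)(x^2 - 70), so the splitting field is K = Q(sqrt(173), sqrt(70)). The elements 173, 70, 12110 are all non-squares in Q, so sqrt(173) and sqrt(70) generate independent quadratic extensions. Thus [K:Q] = 4 and Gal(K/Q) is generated by the two order-2 automorphisms sqrt(173) ↦ -sqrt(173) and sqrt(70) ↦ -sqrt(70), giving V_4.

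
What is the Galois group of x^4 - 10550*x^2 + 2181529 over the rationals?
Gal(K/Q) = Z/2Z (cyclic of order 2)

f factors as (x^2 - 10339)(x^2 - 211), so the splitting field is K = Q(sqrt(10339), sqrt(211)). The squarefree part of 10339 is 211 and the squarefree part of 211 is also 211, so sqrt(10339) and sqrt(211) are both rational multiples of sqrt(211). Hence Q(sqrt(10339)) = Q(sqrt(211)) = Q(sqrt(211)), and the splitting field collapses to a single degree-2 extension with Galois group Z/2Z.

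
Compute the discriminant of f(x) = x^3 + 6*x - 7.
Δ = -2187

For a depressed cubic x^3 + p x + q the discriminant is Δ = -4 p^3 - 27 q^2 = -4*(6)^3 - 27*(-7)^2 = -864 - 1323 = -2187.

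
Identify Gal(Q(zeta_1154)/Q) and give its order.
|Gal(Q(zeta_1154)/Q)| = phi(1154) = 576; group ≅ (Z/1154Z)^* ≅ Z/576Z

The n-th cyclotomic polynomial Φ_1154(x) is the minimal polynomial of zeta_1154 over Q and has degree phi(1154) = 576. So Q(zeta_1154) is a degree-576 Galois extension with Galois group (Z/1154Z)^*. By CRT, (Z/1154Z)^* ≅ (Z/2Z)^* × (Z/577Z)^*. Each prime-power unit group is (Z/2Z)^* ≅ trivial group (order 1); (Z/577Z)^* ≅ Z/576Z. Hence Gal(Q(zeta_1154)/Q) ≅ Z/576Z.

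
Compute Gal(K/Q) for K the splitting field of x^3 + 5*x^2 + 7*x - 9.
Gal(K/Q) = S_3 (symmetric group of order 6)

Compute the discriminant of x^3 + (5)*x^2 + (7)*x + (-9): Δ = -3504. Since Δ is not a rational square, the Galois group is not contained in A_3; it must be the full S_3 (irreducibility of the cubic rules out anything smaller).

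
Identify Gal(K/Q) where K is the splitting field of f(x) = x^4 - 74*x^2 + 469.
Gal(K/Q) = V_4 (Klein four-group, Z/2Z × Z/2Z)

f factors as (x^2 - 67)(x^2 - 7), so the splitting field is K = Q(sqrt(67), sqrt(7)). The elements 67, 7, 469 are all non-squares in Q, so sqrt(67) and sqrt(7) generate independent quadratic extensions. Thus [K:Q] = 4 and Gal(K/Q) is generated by the two order-2 automorphisms sqrt(67) ↦ -sqrt(67) and sqrt(7) ↦ -sqrt(7), giving V_4.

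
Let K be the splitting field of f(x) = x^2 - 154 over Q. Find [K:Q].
[K:Q] = 2

The polynomial x^2 - 154 is irreducible over Q since 154 is not a perfect square. Its splitting field is Q(sqrt(154)), which has degree 2 over Q.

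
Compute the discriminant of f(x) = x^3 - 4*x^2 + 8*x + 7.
Δ = -4587

For x^3 + a x^2 + b x + c the discriminant is Δ = 18 a b c - 4 a^3 c + a^2 b^2 - 4 b^3 - 27 c^2.
Plug a = -4, b = 8, c = 7:
  18*(-4)*(8)*(7) - 4*(-4)^3*(7) + (-4)^2*(8)^2 - 4*(8)^3 - 27*(7)^2
  = -4032 + (1792) + 1024 + (-2048) + (-1323)
  = -4587.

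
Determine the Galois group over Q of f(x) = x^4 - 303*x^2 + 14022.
Gal(K/Q) = V_4 (Klein four-group, Z/2Z × Z/2Z)

f factors as (x^2 - 57)(x^2 - 246), so the splitting field is K = Q(sqrt(57), sqrt(246)). The elements 57, 246, 14022 are all non-squares in Q, so sqrt(57) and sqrt(246) generate independent quadratic extensions. Thus [K:Q] = 4 and Gal(K/Q) is generated by the two order-2 automorphisms sqrt(57) ↦ -sqrt(57) and sqrt(246) ↦ -sqrt(246), giving V_4.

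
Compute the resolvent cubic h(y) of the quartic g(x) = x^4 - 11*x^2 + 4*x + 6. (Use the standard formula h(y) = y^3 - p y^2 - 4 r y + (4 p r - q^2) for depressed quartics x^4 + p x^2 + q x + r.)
h(y) = y^3 + 11*y^2 - 24*y - 280

Identify coefficients: p = -11, q = 4, r = 6.
Plug into h(y) = y^3 - p y^2 - 4 r y + (4 p r - q^2):
  h(y) = y^3 - (-11) y^2 - 4*(6) y + (4*(-11)*(6) - (4)^2)
       = y^3 + (11) y^2 + (-24) y + (-280).
Simplifying: h(y) = y^3 + 11*y^2 - 24*y - 280.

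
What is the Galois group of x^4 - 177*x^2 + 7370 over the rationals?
Gal(K/Q) = V_4 (Klein four-group, Z/2Z × Z/2Z)

f factors as (x^2 - 110)(x^2 - 67), so the splitting field is K = Q(sqrt(110), sqrt(67)). The elements 110, 67, 7370 are all non-squares in Q, so sqrt(110) and sqrt(67) generate independent quadratic extensions. Thus [K:Q] = 4 and Gal(K/Q) is generated by the two order-2 automorphisms sqrt(110) ↦ -sqrt(110) and sqrt(67) ↦ -sqrt(67), giving V_4.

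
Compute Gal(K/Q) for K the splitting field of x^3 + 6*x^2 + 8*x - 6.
Gal(K/Q) = S_3 (symmetric group of order 6)

Compute the discriminant of x^3 + (6)*x^2 + (8)*x + (-6): Δ = -716. Since Δ is not a rational square, the Galois group is not contained in A_3; it must be the full S_3 (irreducibility of the cubic rules out anything smaller).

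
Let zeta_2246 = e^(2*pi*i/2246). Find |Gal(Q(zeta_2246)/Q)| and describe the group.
|Gal(Q(zeta_2246)/Q)| = phi(2246) = 1122; group ≅ (Z/2246Z)^* ≅ Z/1122Z

The n-th cyclotomic polynomial Φ_2246(x) is the minimal polynomial of zeta_2246 over Q and has degree phi(2246) = 1122. So Q(zeta_2246) is a degree-1122 Galois extension with Galois group (Z/2246Z)^*. By CRT, (Z/2246Z)^* ≅ (Z/2Z)^* × (Z/1123Z)^*. Each prime-power unit group is (Z/2Z)^* ≅ trivial group (order 1); (Z/1123Z)^* ≅ Z/1122Z. Hence Gal(Q(zeta_2246)/Q) ≅ Z/1122Z.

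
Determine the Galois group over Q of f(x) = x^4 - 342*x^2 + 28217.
Gal(K/Q) = V_4 (Klein four-group, Z/2Z × Z/2Z)

f factors as (x^2 - 203)(x^2 - 139), so the splitting field is K = Q(sqrt(203), sqrt(139)). The elements 203, 139, 28217 are all non-squares in Q, so sqrt(203) and sqrt(139) generate independent quadratic extensions. Thus [K:Q] = 4 and Gal(K/Q) is generated by the two order-2 automorphisms sqrt(203) ↦ -sqrt(203) and sqrt(139) ↦ -sqrt(139), giving V_4.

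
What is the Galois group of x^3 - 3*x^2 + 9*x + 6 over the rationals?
Gal(K/Q) = S_3 (symmetric group of order 6)

Compute the discriminant of x^3 + (-3)*x^2 + (9)*x + (6): Δ = -5427. Since Δ is not a rational square, the Galois group is not contained in A_3; it must be the full S_3 (irreducibility of the cubic rules out anything smaller).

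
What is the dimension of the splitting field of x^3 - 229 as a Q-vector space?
[K:Q] = 6

x^3 - 229 has one real root r = 229^(1/3) and two complex roots r*zeta_3, r*zeta_3^2 where zeta_3 = e^(2*pi*i/3). The splitting field is Q(r, zeta_3). [Q(r):Q] = 3 and [Q(zeta_3):Q] = 2 with gcd = 1, so [Q(r, zeta_3):Q] = 3 * 2 = 6.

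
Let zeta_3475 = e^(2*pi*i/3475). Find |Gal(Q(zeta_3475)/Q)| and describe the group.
|Gal(Q(zeta_3475)/Q)| = phi(3475) = 2760; group ≅ (Z/3475Z)^* ≅ Z/20Z × Z/138Z

The n-th cyclotomic polynomial Φ_3475(x) is the minimal polynomial of zeta_3475 over Q and has degree phi(3475) = 2760. So Q(zeta_3475) is a degree-2760 Galois extension with Galois group (Z/3475Z)^*. By CRT, (Z/3475Z)^* ≅ (Z/25Z)^* × (Z/139Z)^*. Each prime-power unit group is (Z/25Z)^* ≅ Z/20Z; (Z/139Z)^* ≅ Z/138Z. Hence Gal(Q(zeta_3475)/Q) ≅ Z/20Z × Z/138Z.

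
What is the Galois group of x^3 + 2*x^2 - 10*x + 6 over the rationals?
Gal(K/Q) = S_3 (symmetric group of order 6)

Compute the discriminant of x^3 + (2)*x^2 + (-10)*x + (6): Δ = 1076. Since Δ is not a rational square, the Galois group is not contained in A_3; it must be the full S_3 (irreducibility of the cubic rules out anything smaller).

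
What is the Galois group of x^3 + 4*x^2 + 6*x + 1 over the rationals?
Gal(K/Q) = S_3 (symmetric group of order 6)

Compute the discriminant of x^3 + (4)*x^2 + (6)*x + (1): Δ = -139. Since Δ is not a rational square, the Galois group is not contained in A_3; it must be the full S_3 (irreducibility of the cubic rules out anything smaller).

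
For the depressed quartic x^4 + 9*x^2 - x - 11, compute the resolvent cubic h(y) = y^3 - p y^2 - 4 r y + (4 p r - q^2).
h(y) = y^3 - 9*y^2 + 44*y - 397

Identify coefficients: p = 9, q = -1, r = -11.
Plug into h(y) = y^3 - p y^2 - 4 r y + (4 p r - q^2):
  h(y) = y^3 - (9) y^2 - 4*(-11) y + (4*(9)*(-11) - (-1)^2)
       = y^3 + (-9) y^2 + (44) y + (-397).
Simplifying: h(y) = y^3 - 9*y^2 + 44*y - 397.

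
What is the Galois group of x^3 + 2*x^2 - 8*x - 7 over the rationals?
Gal(K/Q) = S_3 (symmetric group of order 6)

Compute the discriminant of x^3 + (2)*x^2 + (-8)*x + (-7): Δ = 3221. Since Δ is not a rational square, the Galois group is not contained in A_3; it must be the full S_3 (irreducibility of the cubic rules out anything smaller).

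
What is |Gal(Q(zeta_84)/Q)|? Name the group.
|Gal(Q(zeta_84)/Q)| = phi(84) = 24; group ≅ (Z/84Z)^* ≅ Z/2Z × Z/2Z × Z/6Z

The n-th cyclotomic polynomial Φ_84(x) is the minimal polynomial of zeta_84 over Q and has degree phi(84) = 24. So Q(zeta_84) is a degree-24 Galois extension with Galois group (Z/84Z)^*. By CRT, (Z/84Z)^* ≅ (Z/4Z)^* × (Z/3Z)^* × (Z/7Z)^*. Each prime-power unit group is (Z/4Z)^* ≅ Z/2Z; (Z/3Z)^* ≅ Z/2Z; (Z/7Z)^* ≅ Z/6Z. Hence Gal(Q(zeta_84)/Q) ≅ Z/2Z × Z/2Z × Z/6Z.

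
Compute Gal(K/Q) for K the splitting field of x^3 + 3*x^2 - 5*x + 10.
Gal(K/Q) = S_3 (symmetric group of order 6)

Compute the discriminant of x^3 + (3)*x^2 + (-5)*x + (10): Δ = -5755. Since Δ is not a rational square, the Galois group is not contained in A_3; it must be the full S_3 (irreducibility of the cubic rules out anything smaller).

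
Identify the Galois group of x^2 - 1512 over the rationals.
Gal(K/Q) = Z/2Z (cyclic of order 2)

x^2 - 1512 is irreducible over Q since 1512 is not a rational square. The splitting field Q(sqrt(1512)) has degree 2 over Q, and its unique nontrivial automorphism is sqrt(1512) ↦ -sqrt(1512). Hence Gal(Q(sqrt(1512))/Q) = Z/2Z.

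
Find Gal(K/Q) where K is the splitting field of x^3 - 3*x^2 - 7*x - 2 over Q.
Gal(K/Q) = S_3 (symmetric group of order 6)

Compute the discriminant of x^3 + (-3)*x^2 + (-7)*x + (-2): Δ = 733. Since Δ is not a rational square, the Galois group is not contained in A_3; it must be the full S_3 (irreducibility of the cubic rules out anything smaller).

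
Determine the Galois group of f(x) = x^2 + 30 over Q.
Gal(K/Q) = Z/2Z (cyclic of order 2)

x^2 + 30 is irreducible over Q since -30 is not a rational square. The splitting field Q(sqrt(-30)) has degree 2 over Q, and its unique nontrivial automorphism is sqrt(-30) ↦ -sqrt(-30). Hence Gal(Q(sqrt(-30))/Q) = Z/2Z.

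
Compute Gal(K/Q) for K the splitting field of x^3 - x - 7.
Gal(K/Q) = S_3 (symmetric group of order 6)

Compute the discriminant of x^3 + (0)*x^2 + (-1)*x + (-7): Δ = -1319. Since Δ is not a rational square, the Galois group is not contained in A_3; it must be the full S_3 (irreducibility of the cubic rules out anything smaller).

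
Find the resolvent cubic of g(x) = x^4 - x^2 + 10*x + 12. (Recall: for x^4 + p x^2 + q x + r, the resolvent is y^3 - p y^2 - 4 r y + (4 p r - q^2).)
h(y) = y^3 + y^2 - 48*y - 148

Identify coefficients: p = -1, q = 10, r = 12.
Plug into h(y) = y^3 - p y^2 - 4 r y + (4 p r - q^2):
  h(y) = y^3 - (-1) y^2 - 4*(12) y + (4*(-1)*(12) - (10)^2)
       = y^3 + (1) y^2 + (-48) y + (-148).
Simplifying: h(y) = y^3 + y^2 - 48*y - 148.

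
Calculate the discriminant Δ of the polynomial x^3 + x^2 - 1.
Δ = -23

For x^3 + a x^2 + b x + c the discriminant is Δ = 18 a b c - 4 a^3 c + a^2 b^2 - 4 b^3 - 27 c^2.
Plug a = 1, b = 0, c = -1:
  18*(1)*(0)*(-1) - 4*(1)^3*(-1) + (1)^2*(0)^2 - 4*(0)^3 - 27*(-1)^2
  = 0 + (4) + 0 + (0) + (-27)
  = -23.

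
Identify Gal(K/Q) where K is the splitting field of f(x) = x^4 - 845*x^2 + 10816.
Gal(K/Q) = Z/2Z (cyclic of order 2)

f factors as (x^2 - 832)(x^2 - 13), so the splitting field is K = Q(sqrt(832), sqrt(13)). The squarefree part of 832 is 13 and the squarefree part of 13 is also 13, so sqrt(832) and sqrt(13) are both rational multiples of sqrt(13). Hence Q(sqrt(832)) = Q(sqrt(13)) = Q(sqrt(13)), and the splitting field collapses to a single degree-2 extension with Galois group Z/2Z.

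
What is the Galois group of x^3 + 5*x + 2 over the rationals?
Gal(K/Q) = S_3 (symmetric group of order 6)

Compute the discriminant of x^3 + (0)*x^2 + (5)*x + (2): Δ = -608. Since Δ is not a rational square, the Galois group is not contained in A_3; it must be the full S_3 (irreducibility of the cubic rules out anything smaller).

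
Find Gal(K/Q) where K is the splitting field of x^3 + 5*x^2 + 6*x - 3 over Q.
Gal(K/Q) = S_3 (symmetric group of order 6)

Compute the discriminant of x^3 + (5)*x^2 + (6)*x + (-3): Δ = -327. Since Δ is not a rational square, the Galois group is not contained in A_3; it must be the full S_3 (irreducibility of the cubic rules out anything smaller).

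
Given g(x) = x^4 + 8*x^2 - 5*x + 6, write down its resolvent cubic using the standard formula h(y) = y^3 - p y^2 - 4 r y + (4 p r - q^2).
h(y) = y^3 - 8*y^2 - 24*y + 167

Identify coefficients: p = 8, q = -5, r = 6.
Plug into h(y) = y^3 - p y^2 - 4 r y + (4 p r - q^2):
  h(y) = y^3 - (8) y^2 - 4*(6) y + (4*(8)*(6) - (-5)^2)
       = y^3 + (-8) y^2 + (-24) y + (167).
Simplifying: h(y) = y^3 - 8*y^2 - 24*y + 167.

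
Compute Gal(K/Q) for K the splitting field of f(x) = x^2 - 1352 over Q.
Gal(K/Q) = Z/2Z (cyclic of order 2)

x^2 - 1352 is irreducible over Q since 1352 is not a rational square. The splitting field Q(sqrt(1352)) has degree 2 over Q, and its unique nontrivial automorphism is sqrt(1352) ↦ -sqrt(1352). Hence Gal(Q(sqrt(1352))/Q) = Z/2Z.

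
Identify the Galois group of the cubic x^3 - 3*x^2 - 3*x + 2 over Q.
Gal(K/Q) = S_3 (symmetric group of order 6)

Compute the discriminant of x^3 + (-3)*x^2 + (-3)*x + (2): Δ = 621. Since Δ is not a rational square, the Galois group is not contained in A_3; it must be the full S_3 (irreducibility of the cubic rules out anything smaller).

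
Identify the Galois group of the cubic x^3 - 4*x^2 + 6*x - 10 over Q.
Gal(K/Q) = S_3 (symmetric group of order 6)

Compute the discriminant of x^3 + (-4)*x^2 + (6)*x + (-10): Δ = -1228. Since Δ is not a rational square, the Galois group is not contained in A_3; it must be the full S_3 (irreducibility of the cubic rules out anything smaller).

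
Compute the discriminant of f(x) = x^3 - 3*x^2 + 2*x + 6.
Δ = -968

For x^3 + a x^2 + b x + c the discriminant is Δ = 18 a b c - 4 a^3 c + a^2 b^2 - 4 b^3 - 27 c^2.
Plug a = -3, b = 2, c = 6:
  18*(-3)*(2)*(6) - 4*(-3)^3*(6) + (-3)^2*(2)^2 - 4*(2)^3 - 27*(6)^2
  = -648 + (648) + 36 + (-32) + (-972)
  = -968.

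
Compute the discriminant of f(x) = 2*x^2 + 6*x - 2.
Δ = 52

For a quadratic a x^2 + b x + c the discriminant is Δ = b^2 - 4ac = (6)^2 - 4*(2)*(-2) = 36 - (-16) = 52.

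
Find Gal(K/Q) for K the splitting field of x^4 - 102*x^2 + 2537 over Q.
Gal(K/Q) = V_4 (Klein four-group, Z/2Z × Z/2Z)

f factors as (x^2 - 59)(x^2 - 43), so the splitting field is K = Q(sqrt(59), sqrt(43)). The elements 59, 43, 2537 are all non-squares in Q, so sqrt(59) and sqrt(43) generate independent quadratic extensions. Thus [K:Q] = 4 and Gal(K/Q) is generated by the two order-2 automorphisms sqrt(59) ↦ -sqrt(59) and sqrt(43) ↦ -sqrt(43), giving V_4.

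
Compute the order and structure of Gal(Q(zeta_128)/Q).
|Gal(Q(zeta_128)/Q)| = phi(128) = 64; group ≅ (Z/128Z)^* ≅ Z/2Z × Z/32Z

The n-th cyclotomic polynomial Φ_128(x) is the minimal polynomial of zeta_128 over Q and has degree phi(128) = 64. So Q(zeta_128) is a degree-64 Galois extension with Galois group (Z/128Z)^*. (Z/128Z)^* for n = 2^7 is Z/2Z × Z/2^5Z (not cyclic). Hence Gal(Q(zeta_128)/Q) ≅ Z/2Z × Z/32Z.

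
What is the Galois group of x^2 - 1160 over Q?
Gal(K/Q) = Z/2Z (cyclic of order 2)

x^2 - 1160 is irreducible over Q since 1160 is not a rational square. The splitting field Q(sqrt(1160)) has degree 2 over Q, and its unique nontrivial automorphism is sqrt(1160) ↦ -sqrt(1160). Hence Gal(Q(sqrt(1160))/Q) = Z/2Z.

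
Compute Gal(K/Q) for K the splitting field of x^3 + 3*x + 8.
Gal(K/Q) = S_3 (symmetric group of order 6)

Compute the discriminant of x^3 + (0)*x^2 + (3)*x + (8): Δ = -1836. Since Δ is not a rational square, the Galois group is not contained in A_3; it must be the full S_3 (irreducibility of the cubic rules out anything smaller).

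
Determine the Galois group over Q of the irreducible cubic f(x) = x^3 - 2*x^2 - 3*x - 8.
Gal(K/Q) = S_3 (symmetric group of order 6)

Compute the discriminant of x^3 + (-2)*x^2 + (-3)*x + (-8): Δ = -2704. Since Δ is not a rational square, the Galois group is not contained in A_3; it must be the full S_3 (irreducibility of the cubic rules out anything smaller).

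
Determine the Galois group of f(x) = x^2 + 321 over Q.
Gal(K/Q) = Z/2Z (cyclic of order 2)

x^2 + 321 is irreducible over Q since -321 is not a rational square. The splitting field Q(sqrt(-321)) has degree 2 over Q, and its unique nontrivial automorphism is sqrt(-321) ↦ -sqrt(-321). Hence Gal(Q(sqrt(-321))/Q) = Z/2Z.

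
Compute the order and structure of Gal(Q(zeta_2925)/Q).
|Gal(Q(zeta_2925)/Q)| = phi(2925) = 1440; group ≅ (Z/2925Z)^* ≅ Z/6Z × Z/12Z × Z/20Z

The n-th cyclotomic polynomial Φ_2925(x) is the minimal polynomial of zeta_2925 over Q and has degree phi(2925) = 1440. So Q(zeta_2925) is a degree-1440 Galois extension with Galois group (Z/2925Z)^*. By CRT, (Z/2925Z)^* ≅ (Z/9Z)^* × (Z/25Z)^* × (Z/13Z)^*. Each prime-power unit group is (Z/9Z)^* ≅ Z/6Z; (Z/25Z)^* ≅ Z/20Z; (Z/13Z)^* ≅ Z/12Z. Hence Gal(Q(zeta_2925)/Q) ≅ Z/6Z × Z/12Z × Z/20Z.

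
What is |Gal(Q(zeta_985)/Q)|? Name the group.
|Gal(Q(zeta_985)/Q)| = phi(985) = 784; group ≅ (Z/985Z)^* ≅ Z/4Z × Z/196Z

The n-th cyclotomic polynomial Φ_985(x) is the minimal polynomial of zeta_985 over Q and has degree phi(985) = 784. So Q(zeta_985) is a degree-784 Galois extension with Galois group (Z/985Z)^*. By CRT, (Z/985Z)^* ≅ (Z/5Z)^* × (Z/197Z)^*. Each prime-power unit group is (Z/5Z)^* ≅ Z/4Z; (Z/197Z)^* ≅ Z/196Z. Hence Gal(Q(zeta_985)/Q) ≅ Z/4Z × Z/196Z.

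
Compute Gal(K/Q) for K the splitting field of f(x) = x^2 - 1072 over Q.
Gal(K/Q) = Z/2Z (cyclic of order 2)

x^2 - 1072 is irreducible over Q since 1072 is not a rational square. The splitting field Q(sqrt(1072)) has degree 2 over Q, and its unique nontrivial automorphism is sqrt(1072) ↦ -sqrt(1072). Hence Gal(Q(sqrt(1072))/Q) = Z/2Z.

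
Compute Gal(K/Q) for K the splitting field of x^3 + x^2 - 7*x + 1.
Gal(K/Q) = S_3 (symmetric group of order 6)

Compute the discriminant of x^3 + (1)*x^2 + (-7)*x + (1): Δ = 1264. Since Δ is not a rational square, the Galois group is not contained in A_3; it must be the full S_3 (irreducibility of the cubic rules out anything smaller).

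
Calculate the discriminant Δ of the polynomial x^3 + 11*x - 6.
Δ = -6296

For a depressed cubic x^3 + p x + q the discriminant is Δ = -4 p^3 - 27 q^2 = -4*(11)^3 - 27*(-6)^2 = -5324 - 972 = -6296.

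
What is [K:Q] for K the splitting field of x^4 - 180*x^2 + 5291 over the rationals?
[K:Q] = 4

f factors as (x^2 - 37)(x^2 - 143); the splitting field is K = Q(sqrt(37), sqrt(143)). Since 37, 143, and 5291 are all non-squares in Q, the three subfields Q(sqrt(37)), Q(sqrt(143)), Q(sqrt(5291)) are distinct degree-2 extensions, so [K:Q] = 4 (Klein four Galois group).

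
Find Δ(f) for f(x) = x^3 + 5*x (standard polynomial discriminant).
Δ = -500

For a depressed cubic x^3 + p x + q the discriminant is Δ = -4 p^3 - 27 q^2 = -4*(5)^3 - 27*(0)^2 = -500 - 0 = -500.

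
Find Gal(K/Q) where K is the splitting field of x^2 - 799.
Gal(K/Q) = Z/2Z (cyclic of order 2)

x^2 - 799 is irreducible over Q since 799 is not a rational square. The splitting field Q(sqrt(799)) has degree 2 over Q, and its unique nontrivial automorphism is sqrt(799) ↦ -sqrt(799). Hence Gal(Q(sqrt(799))/Q) = Z/2Z.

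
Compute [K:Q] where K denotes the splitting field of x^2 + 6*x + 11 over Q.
[K:Q] = 2

The discriminant of x^2 + (6)*x + (11) is b^2 - 4c = 36 - (44) = -8. Since -8 is not a perfect square in Q, the polynomial is irreducible over Q. Its two roots generate a degree-2 extension, so [K:Q] = 2.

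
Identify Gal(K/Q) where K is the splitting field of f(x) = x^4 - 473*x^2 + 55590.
Gal(K/Q) = V_4 (Klein four-group, Z/2Z × Z/2Z)

f factors as (x^2 - 218)(x^2 - 255), so the splitting field is K = Q(sqrt(218), sqrt(255)). The elements 218, 255, 55590 are all non-squares in Q, so sqrt(218) and sqrt(255) generate independent quadratic extensions. Thus [K:Q] = 4 and Gal(K/Q) is generated by the two order-2 automorphisms sqrt(218) ↦ -sqrt(218) and sqrt(255) ↦ -sqrt(255), giving V_4.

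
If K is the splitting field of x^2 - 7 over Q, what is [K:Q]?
[K:Q] = 2

The polynomial x^2 - 7 is irreducible over Q since 7 is not a perfect square. Its splitting field is Q(sqrt(7)), which has degree 2 over Q.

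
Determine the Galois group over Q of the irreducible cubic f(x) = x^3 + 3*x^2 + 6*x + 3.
Gal(K/Q) = S_3 (symmetric group of order 6)

Compute the discriminant of x^3 + (3)*x^2 + (6)*x + (3): Δ = -135. Since Δ is not a rational square, the Galois group is not contained in A_3; it must be the full S_3 (irreducibility of the cubic rules out anything smaller).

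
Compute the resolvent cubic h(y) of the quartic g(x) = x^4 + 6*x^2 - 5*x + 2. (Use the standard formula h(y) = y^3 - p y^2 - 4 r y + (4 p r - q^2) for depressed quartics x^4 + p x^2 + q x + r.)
h(y) = y^3 - 6*y^2 - 8*y + 23

Identify coefficients: p = 6, q = -5, r = 2.
Plug into h(y) = y^3 - p y^2 - 4 r y + (4 p r - q^2):
  h(y) = y^3 - (6) y^2 - 4*(2) y + (4*(6)*(2) - (-5)^2)
       = y^3 + (-6) y^2 + (-8) y + (23).
Simplifying: h(y) = y^3 - 6*y^2 - 8*y + 23.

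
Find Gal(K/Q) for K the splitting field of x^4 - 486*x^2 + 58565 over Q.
Gal(K/Q) = V_4 (Klein four-group, Z/2Z × Z/2Z)

f factors as (x^2 - 265)(x^2 - 221), so the splitting field is K = Q(sqrt(265), sqrt(221)). The elements 265, 221, 58565 are all non-squares in Q, so sqrt(265) and sqrt(221) generate independent quadratic extensions. Thus [K:Q] = 4 and Gal(K/Q) is generated by the two order-2 automorphisms sqrt(265) ↦ -sqrt(265) and sqrt(221) ↦ -sqrt(221), giving V_4.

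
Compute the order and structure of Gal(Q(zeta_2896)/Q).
|Gal(Q(zeta_2896)/Q)| = phi(2896) = 1440; group ≅ (Z/2896Z)^* ≅ Z/2Z × Z/4Z × Z/180Z

The n-th cyclotomic polynomial Φ_2896(x) is the minimal polynomial of zeta_2896 over Q and has degree phi(2896) = 1440. So Q(zeta_2896) is a degree-1440 Galois extension with Galois group (Z/2896Z)^*. By CRT, (Z/2896Z)^* ≅ (Z/16Z)^* × (Z/181Z)^*. Each prime-power unit group is (Z/16Z)^* ≅ Z/2Z × Z/4Z; (Z/181Z)^* ≅ Z/180Z. Hence Gal(Q(zeta_2896)/Q) ≅ Z/2Z × Z/4Z × Z/180Z.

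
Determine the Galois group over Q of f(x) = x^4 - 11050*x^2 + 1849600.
Gal(K/Q) = Z/2Z (cyclic of order 2)

f factors as (x^2 - 170)(x^2 - 10880), so the splitting field is K = Q(sqrt(170), sqrt(10880)). The squarefree part of 170 is 170 and the squarefree part of 10880 is also 170, so sqrt(170) and sqrt(10880) are both rational multiples of sqrt(170). Hence Q(sqrt(170)) = Q(sqrt(10880)) = Q(sqrt(170)), and the splitting field collapses to a single degree-2 extension with Galois group Z/2Z.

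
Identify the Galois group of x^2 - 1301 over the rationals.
Gal(K/Q) = Z/2Z (cyclic of order 2)

x^2 - 1301 is irreducible over Q since 1301 is not a rational square. The splitting field Q(sqrt(1301)) has degree 2 over Q, and its unique nontrivial automorphism is sqrt(1301) ↦ -sqrt(1301). Hence Gal(Q(sqrt(1301))/Q) = Z/2Z.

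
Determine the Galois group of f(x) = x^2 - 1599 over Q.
Gal(K/Q) = Z/2Z (cyclic of order 2)

x^2 - 1599 is irreducible over Q since 1599 is not a rational square. The splitting field Q(sqrt(1599)) has degree 2 over Q, and its unique nontrivial automorphism is sqrt(1599) ↦ -sqrt(1599). Hence Gal(Q(sqrt(1599))/Q) = Z/2Z.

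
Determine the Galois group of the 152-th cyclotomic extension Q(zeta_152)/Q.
|Gal(Q(zeta_152)/Q)| = phi(152) = 72; group ≅ (Z/152Z)^* ≅ Z/2Z × Z/2Z × Z/18Z

The n-th cyclotomic polynomial Φ_152(x) is the minimal polynomial of zeta_152 over Q and has degree phi(152) = 72. So Q(zeta_152) is a degree-72 Galois extension with Galois group (Z/152Z)^*. By CRT, (Z/152Z)^* ≅ (Z/8Z)^* × (Z/19Z)^*. Each prime-power unit group is (Z/8Z)^* ≅ Z/2Z × Z/2Z; (Z/19Z)^* ≅ Z/18Z. Hence Gal(Q(zeta_152)/Q) ≅ Z/2Z × Z/2Z × Z/18Z.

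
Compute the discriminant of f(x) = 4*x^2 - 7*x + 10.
Δ = -111

For a quadratic a x^2 + b x + c the discriminant is Δ = b^2 - 4ac = (-7)^2 - 4*(4)*(10) = 49 - (160) = -111.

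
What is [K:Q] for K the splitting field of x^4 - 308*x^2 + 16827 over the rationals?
[K:Q] = 4

f factors as (x^2 - 71)(x^2 - 237); the splitting field is K = Q(sqrt(71), sqrt(237)). Since 71, 237, and 16827 are all non-squares in Q, the three subfields Q(sqrt(71)), Q(sqrt(237)), Q(sqrt(16827)) are distinct degree-2 extensions, so [K:Q] = 4 (Klein four Galois group).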